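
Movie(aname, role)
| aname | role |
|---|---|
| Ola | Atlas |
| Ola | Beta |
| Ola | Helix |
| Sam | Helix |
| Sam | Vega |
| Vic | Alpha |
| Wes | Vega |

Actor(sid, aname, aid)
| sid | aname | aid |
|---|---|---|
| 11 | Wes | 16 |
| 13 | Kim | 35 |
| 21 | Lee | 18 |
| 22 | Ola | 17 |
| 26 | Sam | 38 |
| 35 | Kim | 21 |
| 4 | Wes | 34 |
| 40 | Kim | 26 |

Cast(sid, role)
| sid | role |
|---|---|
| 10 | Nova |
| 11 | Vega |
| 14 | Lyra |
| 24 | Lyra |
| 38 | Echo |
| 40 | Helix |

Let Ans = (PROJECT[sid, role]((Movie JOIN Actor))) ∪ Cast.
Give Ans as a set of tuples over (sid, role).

{(10, Nova), (11, Vega), (14, Lyra), (22, Atlas), (22, Beta), (22, Helix), (24, Lyra), (26, Helix), (26, Vega), (38, Echo), (4, Vega), (40, Helix)}

Natural join on aname: {(Ola, Atlas, 22, 17), (Ola, Beta, 22, 17), (Ola, Helix, 22, 17), (Sam, Helix, 26, 38), (Sam, Vega, 26, 38), (Wes, Vega, 11, 16), (Wes, Vega, 4, 34)}
π[sid, role]: project onto (sid, role) → {(11, Vega), (22, Atlas), (22, Beta), (22, Helix), (26, Helix), (26, Vega), (4, Vega)}
Union: {(11, Vega), (22, Atlas), (22, Beta), (22, Helix), (26, Helix), (26, Vega), (4, Vega)} with {(10, Nova), (11, Vega), (14, Lyra), (24, Lyra), (38, Echo), (40, Helix)} → {(10, Nova), (11, Vega), (14, Lyra), (22, Atlas), (22, Beta), (22, Helix), (24, Lyra), (26, Helix), (26, Vega), (38, Echo), (4, Vega), (40, Helix)}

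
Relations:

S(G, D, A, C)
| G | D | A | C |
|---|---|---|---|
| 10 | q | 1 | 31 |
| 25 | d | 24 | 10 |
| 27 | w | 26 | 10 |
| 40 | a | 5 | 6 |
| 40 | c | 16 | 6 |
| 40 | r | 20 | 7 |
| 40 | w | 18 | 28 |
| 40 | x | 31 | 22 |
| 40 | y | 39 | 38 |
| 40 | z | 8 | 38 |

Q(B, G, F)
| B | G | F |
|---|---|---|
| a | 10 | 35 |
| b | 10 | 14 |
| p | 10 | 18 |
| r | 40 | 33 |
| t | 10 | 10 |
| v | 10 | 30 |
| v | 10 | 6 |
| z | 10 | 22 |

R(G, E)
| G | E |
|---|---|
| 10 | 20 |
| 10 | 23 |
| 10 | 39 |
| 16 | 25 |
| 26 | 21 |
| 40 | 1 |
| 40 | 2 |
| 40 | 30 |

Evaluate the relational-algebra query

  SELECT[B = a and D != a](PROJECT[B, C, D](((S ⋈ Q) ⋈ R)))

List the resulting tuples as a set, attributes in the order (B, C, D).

{(a, 31, q)}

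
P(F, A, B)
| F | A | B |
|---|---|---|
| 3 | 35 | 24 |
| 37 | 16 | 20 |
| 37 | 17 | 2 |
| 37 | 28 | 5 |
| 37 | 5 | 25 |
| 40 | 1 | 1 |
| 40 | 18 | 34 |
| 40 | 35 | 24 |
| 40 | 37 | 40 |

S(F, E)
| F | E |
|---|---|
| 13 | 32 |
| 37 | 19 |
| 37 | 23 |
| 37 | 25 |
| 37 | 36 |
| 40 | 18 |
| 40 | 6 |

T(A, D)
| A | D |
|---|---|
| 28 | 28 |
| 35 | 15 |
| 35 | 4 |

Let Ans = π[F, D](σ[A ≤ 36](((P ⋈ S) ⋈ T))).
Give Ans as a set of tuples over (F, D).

Joining P and S on F yields {(37, 16, 20, 19), (37, 16, 20, 23), (37, 16, 20, 25), (37, 16, 20, 36), (37, 17, 2, 19), (37, 17, 2, 23), (37, 17, 2, 25), (37, 17, 2, 36), (37, 28, 5, 19), (37, 28, 5, 23), (37, 28, 5, 25), (37, 28, 5, 36), (37, 5, 25, 19), (37, 5, 25, 23), (37, 5, 25, 25), (37, 5, 25, 36), (40, 1, 1, 18), (40, 1, 1, 6), (40, 18, 34, 18), (40, 18, 34, 6), (40, 35, 24, 18), (40, 35, 24, 6), (40, 37, 40, 18), (40, 37, 40, 6)}.
Joining (P ⋈ S) and T on A yields {(37, 28, 5, 19, 28), (37, 28, 5, 23, 28), (37, 28, 5, 25, 28), (37, 28, 5, 36, 28), (40, 35, 24, 18, 15), (40, 35, 24, 18, 4), (40, 35, 24, 6, 15), (40, 35, 24, 6, 4)}.
Selection A ≤ 36: {(37, 28, 5, 19, 28), (37, 28, 5, 23, 28), (37, 28, 5, 25, 28), (37, 28, 5, 36, 28), (40, 35, 24, 18, 15), (40, 35, 24, 18, 4), (40, 35, 24, 6, 15), (40, 35, 24, 6, 4)}
π[F, D]: project onto (F, D) (5 duplicate(s) eliminated) → {(37, 28), (40, 15), (40, 4)}

{(37, 28), (40, 15), (40, 4)}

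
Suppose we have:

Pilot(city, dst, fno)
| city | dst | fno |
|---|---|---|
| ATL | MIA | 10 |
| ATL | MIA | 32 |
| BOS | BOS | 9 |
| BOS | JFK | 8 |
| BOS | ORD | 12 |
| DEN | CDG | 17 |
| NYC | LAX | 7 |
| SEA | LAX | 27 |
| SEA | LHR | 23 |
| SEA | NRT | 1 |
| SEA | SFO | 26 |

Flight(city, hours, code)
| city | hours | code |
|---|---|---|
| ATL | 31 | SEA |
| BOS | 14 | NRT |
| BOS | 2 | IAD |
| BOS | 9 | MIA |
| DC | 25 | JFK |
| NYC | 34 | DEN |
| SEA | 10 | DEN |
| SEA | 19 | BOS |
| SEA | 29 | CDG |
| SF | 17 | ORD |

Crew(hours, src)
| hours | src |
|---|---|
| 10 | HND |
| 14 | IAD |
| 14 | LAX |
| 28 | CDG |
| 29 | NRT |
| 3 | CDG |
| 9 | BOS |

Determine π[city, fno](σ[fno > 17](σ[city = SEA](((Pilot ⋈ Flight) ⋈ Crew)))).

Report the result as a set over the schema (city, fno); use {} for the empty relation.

{(SEA, 23), (SEA, 26), (SEA, 27)}

Natural join on city: {(ATL, MIA, 10, 31, SEA), (ATL, MIA, 32, 31, SEA), (BOS, BOS, 9, 14, NRT), (BOS, BOS, 9, 2, IAD), (BOS, BOS, 9, 9, MIA), (BOS, JFK, 8, 14, NRT), (BOS, JFK, 8, 2, IAD), (BOS, JFK, 8, 9, MIA), (BOS, ORD, 12, 14, NRT), (BOS, ORD, 12, 2, IAD), (BOS, ORD, 12, 9, MIA), (NYC, LAX, 7, 34, DEN), (SEA, LAX, 27, 10, DEN), (SEA, LAX, 27, 19, BOS), (SEA, LAX, 27, 29, CDG), (SEA, LHR, 23, 10, DEN), (SEA, LHR, 23, 19, BOS), (SEA, LHR, 23, 29, CDG), (SEA, NRT, 1, 10, DEN), (SEA, NRT, 1, 19, BOS), (SEA, NRT, 1, 29, CDG), (SEA, SFO, 26, 10, DEN), (SEA, SFO, 26, 19, BOS), (SEA, SFO, 26, 29, CDG)}
Natural join on hours: {(BOS, BOS, 9, 14, NRT, IAD), (BOS, BOS, 9, 14, NRT, LAX), (BOS, BOS, 9, 9, MIA, BOS), (BOS, JFK, 8, 14, NRT, IAD), (BOS, JFK, 8, 14, NRT, LAX), (BOS, JFK, 8, 9, MIA, BOS), (BOS, ORD, 12, 14, NRT, IAD), (BOS, ORD, 12, 14, NRT, LAX), (BOS, ORD, 12, 9, MIA, BOS), (SEA, LAX, 27, 10, DEN, HND), (SEA, LAX, 27, 29, CDG, NRT), (SEA, LHR, 23, 10, DEN, HND), (SEA, LHR, 23, 29, CDG, NRT), (SEA, NRT, 1, 10, DEN, HND), (SEA, NRT, 1, 29, CDG, NRT), (SEA, SFO, 26, 10, DEN, HND), (SEA, SFO, 26, 29, CDG, NRT)}
σ[city = SEA]: keep tuples satisfying city = SEA → {(SEA, LAX, 27, 10, DEN, HND), (SEA, LAX, 27, 29, CDG, NRT), (SEA, LHR, 23, 10, DEN, HND), (SEA, LHR, 23, 29, CDG, NRT), (SEA, NRT, 1, 10, DEN, HND), (SEA, NRT, 1, 29, CDG, NRT), (SEA, SFO, 26, 10, DEN, HND), (SEA, SFO, 26, 29, CDG, NRT)}
σ[fno > 17]: keep tuples satisfying fno > 17 → {(SEA, LAX, 27, 10, DEN, HND), (SEA, LAX, 27, 29, CDG, NRT), (SEA, LHR, 23, 10, DEN, HND), (SEA, LHR, 23, 29, CDG, NRT), (SEA, SFO, 26, 10, DEN, HND), (SEA, SFO, 26, 29, CDG, NRT)}
π_{city, fno} gives {(SEA, 23), (SEA, 26), (SEA, 27)} (3 duplicate(s) eliminated).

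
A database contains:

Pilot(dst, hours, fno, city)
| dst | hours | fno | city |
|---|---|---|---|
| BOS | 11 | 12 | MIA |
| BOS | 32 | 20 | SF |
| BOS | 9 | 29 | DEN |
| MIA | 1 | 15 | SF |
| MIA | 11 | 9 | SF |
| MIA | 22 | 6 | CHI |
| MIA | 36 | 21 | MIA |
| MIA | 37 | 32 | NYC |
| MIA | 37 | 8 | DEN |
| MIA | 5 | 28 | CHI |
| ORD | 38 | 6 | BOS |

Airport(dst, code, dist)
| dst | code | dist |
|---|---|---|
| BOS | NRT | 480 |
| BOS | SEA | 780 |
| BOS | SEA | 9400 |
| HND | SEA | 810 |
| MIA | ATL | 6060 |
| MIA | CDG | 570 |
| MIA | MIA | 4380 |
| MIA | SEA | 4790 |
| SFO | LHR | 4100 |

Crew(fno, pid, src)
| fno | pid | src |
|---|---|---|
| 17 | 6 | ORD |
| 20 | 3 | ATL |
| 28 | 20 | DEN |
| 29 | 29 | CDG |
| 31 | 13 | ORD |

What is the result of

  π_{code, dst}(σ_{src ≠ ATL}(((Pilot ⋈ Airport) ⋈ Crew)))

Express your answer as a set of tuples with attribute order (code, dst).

Joining Pilot and Airport on dst yields {(BOS, 11, 12, MIA, NRT, 480), (BOS, 11, 12, MIA, SEA, 780), (BOS, 11, 12, MIA, SEA, 9400), (BOS, 32, 20, SF, NRT, 480), (BOS, 32, 20, SF, SEA, 780), (BOS, 32, 20, SF, SEA, 9400), (BOS, 9, 29, DEN, NRT, 480), (BOS, 9, 29, DEN, SEA, 780), (BOS, 9, 29, DEN, SEA, 9400), (MIA, 1, 15, SF, ATL, 6060), (MIA, 1, 15, SF, CDG, 570), (MIA, 1, 15, SF, MIA, 4380), (MIA, 1, 15, SF, SEA, 4790), (MIA, 11, 9, SF, ATL, 6060), (MIA, 11, 9, SF, CDG, 570), (MIA, 11, 9, SF, MIA, 4380), (MIA, 11, 9, SF, SEA, 4790), (MIA, 22, 6, CHI, ATL, 6060), (MIA, 22, 6, CHI, CDG, 570), (MIA, 22, 6, CHI, MIA, 4380), (MIA, 22, 6, CHI, SEA, 4790), (MIA, 36, 21, MIA, ATL, 6060), (MIA, 36, 21, MIA, CDG, 570), (MIA, 36, 21, MIA, MIA, 4380), (MIA, 36, 21, MIA, SEA, 4790), (MIA, 37, 32, NYC, ATL, 6060), (MIA, 37, 32, NYC, CDG, 570), (MIA, 37, 32, NYC, MIA, 4380), (MIA, 37, 32, NYC, SEA, 4790), (MIA, 37, 8, DEN, ATL, 6060), (MIA, 37, 8, DEN, CDG, 570), (MIA, 37, 8, DEN, MIA, 4380), (MIA, 37, 8, DEN, SEA, 4790), (MIA, 5, 28, CHI, ATL, 6060), (MIA, 5, 28, CHI, CDG, 570), (MIA, 5, 28, CHI, MIA, 4380), (MIA, 5, 28, CHI, SEA, 4790)}.
Joining (Pilot ⋈ Airport) and Crew on fno yields {(BOS, 32, 20, SF, NRT, 480, 3, ATL), (BOS, 32, 20, SF, SEA, 780, 3, ATL), (BOS, 32, 20, SF, SEA, 9400, 3, ATL), (BOS, 9, 29, DEN, NRT, 480, 29, CDG), (BOS, 9, 29, DEN, SEA, 780, 29, CDG), (BOS, 9, 29, DEN, SEA, 9400, 29, CDG), (MIA, 5, 28, CHI, ATL, 6060, 20, DEN), (MIA, 5, 28, CHI, CDG, 570, 20, DEN), (MIA, 5, 28, CHI, MIA, 4380, 20, DEN), (MIA, 5, 28, CHI, SEA, 4790, 20, DEN)}.
Apply σ_{src ≠ ATL}; surviving tuples: {(BOS, 9, 29, DEN, NRT, 480, 29, CDG), (BOS, 9, 29, DEN, SEA, 780, 29, CDG), (BOS, 9, 29, DEN, SEA, 9400, 29, CDG), (MIA, 5, 28, CHI, ATL, 6060, 20, DEN), (MIA, 5, 28, CHI, CDG, 570, 20, DEN), (MIA, 5, 28, CHI, MIA, 4380, 20, DEN), (MIA, 5, 28, CHI, SEA, 4790, 20, DEN)}
π_{code, dst} gives {(ATL, MIA), (CDG, MIA), (MIA, MIA), (NRT, BOS), (SEA, BOS), (SEA, MIA)} (1 duplicate(s) eliminated).

{(ATL, MIA), (CDG, MIA), (MIA, MIA), (NRT, BOS), (SEA, BOS), (SEA, MIA)}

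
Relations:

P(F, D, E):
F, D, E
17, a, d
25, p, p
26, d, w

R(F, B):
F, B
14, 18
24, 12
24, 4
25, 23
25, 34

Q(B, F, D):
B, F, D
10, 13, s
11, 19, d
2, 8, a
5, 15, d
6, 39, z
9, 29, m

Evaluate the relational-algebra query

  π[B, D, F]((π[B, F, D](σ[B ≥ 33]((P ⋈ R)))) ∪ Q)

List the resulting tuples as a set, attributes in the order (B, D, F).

{(10, s, 13), (11, d, 19), (2, a, 8), (34, p, 25), (5, d, 15), (6, z, 39), (9, m, 29)}

Joining P and R on F yields {(25, p, p, 23), (25, p, p, 34)}.
Filtering on B ≥ 33 leaves {(25, p, p, 34)}.
π_{B, F, D} gives {(34, 25, p)}.
Taking the union: {(10, 13, s), (11, 19, d), (2, 8, a), (34, 25, p), (5, 15, d), (6, 39, z), (9, 29, m)}
π_{B, D, F} gives {(10, s, 13), (11, d, 19), (2, a, 8), (34, p, 25), (5, d, 15), (6, z, 39), (9, m, 29)}.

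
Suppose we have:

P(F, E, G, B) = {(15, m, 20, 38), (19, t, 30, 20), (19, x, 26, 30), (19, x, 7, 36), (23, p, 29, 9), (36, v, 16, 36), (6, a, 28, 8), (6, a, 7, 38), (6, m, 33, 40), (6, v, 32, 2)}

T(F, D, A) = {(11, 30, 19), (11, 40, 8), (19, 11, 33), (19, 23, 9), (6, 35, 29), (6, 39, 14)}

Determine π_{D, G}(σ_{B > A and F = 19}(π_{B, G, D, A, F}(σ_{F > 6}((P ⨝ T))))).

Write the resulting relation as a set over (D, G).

{(11, 7), (23, 26), (23, 30), (23, 7)}

P ⋈ T (natural join on F): {(19, t, 30, 20, 11, 33), (19, t, 30, 20, 23, 9), (19, x, 26, 30, 11, 33), (19, x, 26, 30, 23, 9), (19, x, 7, 36, 11, 33), (19, x, 7, 36, 23, 9), (6, a, 28, 8, 35, 29), (6, a, 28, 8, 39, 14), (6, a, 7, 38, 35, 29), (6, a, 7, 38, 39, 14), (6, m, 33, 40, 35, 29), (6, m, 33, 40, 39, 14), (6, v, 32, 2, 35, 29), (6, v, 32, 2, 39, 14)}
σ[F > 6]: keep tuples satisfying F > 6 → {(19, t, 30, 20, 11, 33), (19, t, 30, 20, 23, 9), (19, x, 26, 30, 11, 33), (19, x, 26, 30, 23, 9), (19, x, 7, 36, 11, 33), (19, x, 7, 36, 23, 9)}
π[B, G, D, A, F]: project onto (B, G, D, A, F) → {(20, 30, 11, 33, 19), (20, 30, 23, 9, 19), (30, 26, 11, 33, 19), (30, 26, 23, 9, 19), (36, 7, 11, 33, 19), (36, 7, 23, 9, 19)}
σ[B > A and F = 19]: keep tuples satisfying B > A and F = 19 → {(20, 30, 23, 9, 19), (30, 26, 23, 9, 19), (36, 7, 11, 33, 19), (36, 7, 23, 9, 19)}
π[D, G]: project onto (D, G) → {(11, 7), (23, 26), (23, 30), (23, 7)}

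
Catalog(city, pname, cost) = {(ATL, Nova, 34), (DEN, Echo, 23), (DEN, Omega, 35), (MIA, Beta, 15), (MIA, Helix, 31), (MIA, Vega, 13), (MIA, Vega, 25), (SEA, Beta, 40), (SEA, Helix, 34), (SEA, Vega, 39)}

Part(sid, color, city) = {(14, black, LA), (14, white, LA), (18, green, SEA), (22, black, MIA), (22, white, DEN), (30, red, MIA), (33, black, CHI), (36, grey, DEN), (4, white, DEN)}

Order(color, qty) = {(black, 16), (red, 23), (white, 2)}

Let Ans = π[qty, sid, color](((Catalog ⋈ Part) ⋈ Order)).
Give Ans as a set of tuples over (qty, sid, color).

{(16, 22, black), (2, 22, white), (2, 4, white), (23, 30, red)}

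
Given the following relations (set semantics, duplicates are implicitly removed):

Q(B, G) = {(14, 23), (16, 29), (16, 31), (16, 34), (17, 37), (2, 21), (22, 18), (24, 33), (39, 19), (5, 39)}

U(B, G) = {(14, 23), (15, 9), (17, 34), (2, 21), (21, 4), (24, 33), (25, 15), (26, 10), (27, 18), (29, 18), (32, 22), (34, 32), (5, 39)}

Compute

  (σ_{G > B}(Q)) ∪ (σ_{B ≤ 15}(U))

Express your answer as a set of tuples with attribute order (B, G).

{(14, 23), (15, 9), (16, 29), (16, 31), (16, 34), (17, 37), (2, 21), (24, 33), (5, 39)}

Selection G > B: {(14, 23), (16, 29), (16, 31), (16, 34), (17, 37), (2, 21), (24, 33), (5, 39)}
Selection B ≤ 15: {(14, 23), (15, 9), (2, 21), (5, 39)}
Taking the union: {(14, 23), (15, 9), (16, 29), (16, 31), (16, 34), (17, 37), (2, 21), (24, 33), (5, 39)}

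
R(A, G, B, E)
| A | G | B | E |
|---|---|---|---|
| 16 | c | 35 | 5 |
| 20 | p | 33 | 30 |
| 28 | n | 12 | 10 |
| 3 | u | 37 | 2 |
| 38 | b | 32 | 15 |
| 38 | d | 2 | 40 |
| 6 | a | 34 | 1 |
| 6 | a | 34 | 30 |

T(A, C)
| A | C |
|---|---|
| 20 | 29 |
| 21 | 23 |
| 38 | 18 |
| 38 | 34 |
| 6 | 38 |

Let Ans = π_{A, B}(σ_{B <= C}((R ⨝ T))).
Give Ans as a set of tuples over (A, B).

Joining R and T on A yields {(20, p, 33, 30, 29), (38, b, 32, 15, 18), (38, b, 32, 15, 34), (38, d, 2, 40, 18), (38, d, 2, 40, 34), (6, a, 34, 1, 38), (6, a, 34, 30, 38)}.
Selection B <= C: {(38, b, 32, 15, 34), (38, d, 2, 40, 18), (38, d, 2, 40, 34), (6, a, 34, 1, 38), (6, a, 34, 30, 38)}
Projecting to A, B (2 duplicate(s) eliminated): {(38, 2), (38, 32), (6, 34)}

{(38, 2), (38, 32), (6, 34)}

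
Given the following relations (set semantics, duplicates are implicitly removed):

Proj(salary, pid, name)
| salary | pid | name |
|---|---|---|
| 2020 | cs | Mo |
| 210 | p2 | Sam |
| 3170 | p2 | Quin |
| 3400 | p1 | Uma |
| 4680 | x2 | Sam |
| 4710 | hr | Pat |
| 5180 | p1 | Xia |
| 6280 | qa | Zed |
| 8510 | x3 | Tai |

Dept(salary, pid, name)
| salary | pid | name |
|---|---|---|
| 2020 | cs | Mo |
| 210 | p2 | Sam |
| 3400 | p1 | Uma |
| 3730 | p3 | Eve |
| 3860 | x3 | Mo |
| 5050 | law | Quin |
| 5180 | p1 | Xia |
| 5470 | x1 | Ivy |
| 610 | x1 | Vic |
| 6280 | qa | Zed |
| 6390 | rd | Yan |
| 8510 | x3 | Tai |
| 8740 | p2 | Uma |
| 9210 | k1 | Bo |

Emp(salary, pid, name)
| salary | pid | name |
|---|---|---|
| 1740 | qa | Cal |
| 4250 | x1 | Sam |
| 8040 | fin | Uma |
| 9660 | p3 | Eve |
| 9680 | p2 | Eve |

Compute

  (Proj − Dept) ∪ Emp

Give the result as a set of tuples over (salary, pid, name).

Difference: {(2020, cs, Mo), (210, p2, Sam), (3170, p2, Quin), (3400, p1, Uma), (4680, x2, Sam), (4710, hr, Pat), (5180, p1, Xia), (6280, qa, Zed), (8510, x3, Tai)} with {(2020, cs, Mo), (210, p2, Sam), (3400, p1, Uma), (3730, p3, Eve), (3860, x3, Mo), (5050, law, Quin), (5180, p1, Xia), (5470, x1, Ivy), (610, x1, Vic), (6280, qa, Zed), (6390, rd, Yan), (8510, x3, Tai), (8740, p2, Uma), (9210, k1, Bo)} → {(3170, p2, Quin), (4680, x2, Sam), (4710, hr, Pat)}
Union: {(3170, p2, Quin), (4680, x2, Sam), (4710, hr, Pat)} with {(1740, qa, Cal), (4250, x1, Sam), (8040, fin, Uma), (9660, p3, Eve), (9680, p2, Eve)} → {(1740, qa, Cal), (3170, p2, Quin), (4250, x1, Sam), (4680, x2, Sam), (4710, hr, Pat), (8040, fin, Uma), (9660, p3, Eve), (9680, p2, Eve)}

{(1740, qa, Cal), (3170, p2, Quin), (4250, x1, Sam), (4680, x2, Sam), (4710, hr, Pat), (8040, fin, Uma), (9660, p3, Eve), (9680, p2, Eve)}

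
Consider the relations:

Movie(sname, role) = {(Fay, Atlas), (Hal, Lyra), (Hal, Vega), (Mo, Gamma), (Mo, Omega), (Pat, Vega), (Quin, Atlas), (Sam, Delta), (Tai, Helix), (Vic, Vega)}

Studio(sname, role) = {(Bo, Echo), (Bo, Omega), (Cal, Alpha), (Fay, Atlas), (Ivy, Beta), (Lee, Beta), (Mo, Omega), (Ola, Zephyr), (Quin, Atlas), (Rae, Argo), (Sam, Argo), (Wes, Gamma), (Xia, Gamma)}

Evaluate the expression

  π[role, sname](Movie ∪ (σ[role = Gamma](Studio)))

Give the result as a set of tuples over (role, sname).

{(Atlas, Fay), (Atlas, Quin), (Delta, Sam), (Gamma, Mo), (Gamma, Wes), (Gamma, Xia), (Helix, Tai), (Lyra, Hal), (Omega, Mo), (Vega, Hal), (Vega, Pat), (Vega, Vic)}

σ[role = Gamma]: keep tuples satisfying role = Gamma → {(Wes, Gamma), (Xia, Gamma)}
Union: {(Fay, Atlas), (Hal, Lyra), (Hal, Vega), (Mo, Gamma), (Mo, Omega), (Pat, Vega), (Quin, Atlas), (Sam, Delta), (Tai, Helix), (Vic, Vega)} with {(Wes, Gamma), (Xia, Gamma)} → {(Fay, Atlas), (Hal, Lyra), (Hal, Vega), (Mo, Gamma), (Mo, Omega), (Pat, Vega), (Quin, Atlas), (Sam, Delta), (Tai, Helix), (Vic, Vega), (Wes, Gamma), (Xia, Gamma)}
π_{role, sname} gives {(Atlas, Fay), (Atlas, Quin), (Delta, Sam), (Gamma, Mo), (Gamma, Wes), (Gamma, Xia), (Helix, Tai), (Lyra, Hal), (Omega, Mo), (Vega, Hal), (Vega, Pat), (Vega, Vic)}.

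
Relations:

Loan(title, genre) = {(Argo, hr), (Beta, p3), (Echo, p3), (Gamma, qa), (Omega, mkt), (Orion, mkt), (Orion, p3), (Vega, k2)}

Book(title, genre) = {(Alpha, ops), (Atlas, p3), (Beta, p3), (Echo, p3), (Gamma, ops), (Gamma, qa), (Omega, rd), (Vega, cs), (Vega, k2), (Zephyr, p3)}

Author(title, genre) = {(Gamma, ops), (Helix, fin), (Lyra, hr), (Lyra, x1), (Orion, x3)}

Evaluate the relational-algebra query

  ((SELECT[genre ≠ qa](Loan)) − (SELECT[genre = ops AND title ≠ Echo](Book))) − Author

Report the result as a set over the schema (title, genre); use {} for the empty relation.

Selection genre ≠ qa: {(Argo, hr), (Beta, p3), (Echo, p3), (Omega, mkt), (Orion, mkt), (Orion, p3), (Vega, k2)}
Selection genre = ops AND title ≠ Echo: {(Alpha, ops), (Gamma, ops)}
Set difference of the two operands is {(Argo, hr), (Beta, p3), (Echo, p3), (Omega, mkt), (Orion, mkt), (Orion, p3), (Vega, k2)}.
Set difference of the two operands is {(Argo, hr), (Beta, p3), (Echo, p3), (Omega, mkt), (Orion, mkt), (Orion, p3), (Vega, k2)}.

{(Argo, hr), (Beta, p3), (Echo, p3), (Omega, mkt), (Orion, mkt), (Orion, p3), (Vega, k2)}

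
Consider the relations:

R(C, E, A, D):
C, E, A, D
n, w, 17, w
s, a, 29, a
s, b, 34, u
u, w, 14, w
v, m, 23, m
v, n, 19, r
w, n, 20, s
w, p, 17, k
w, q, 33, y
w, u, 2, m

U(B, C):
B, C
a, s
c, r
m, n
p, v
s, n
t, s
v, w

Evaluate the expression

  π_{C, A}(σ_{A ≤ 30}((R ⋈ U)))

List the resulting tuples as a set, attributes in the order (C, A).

{(n, 17), (s, 29), (v, 19), (v, 23), (w, 17), (w, 2), (w, 20)}

Natural join on C: {(n, w, 17, w, m), (n, w, 17, w, s), (s, a, 29, a, a), (s, a, 29, a, t), (s, b, 34, u, a), (s, b, 34, u, t), (v, m, 23, m, p), (v, n, 19, r, p), (w, n, 20, s, v), (w, p, 17, k, v), (w, q, 33, y, v), (w, u, 2, m, v)}
σ[A ≤ 30]: keep tuples satisfying A ≤ 30 → {(n, w, 17, w, m), (n, w, 17, w, s), (s, a, 29, a, a), (s, a, 29, a, t), (v, m, 23, m, p), (v, n, 19, r, p), (w, n, 20, s, v), (w, p, 17, k, v), (w, u, 2, m, v)}
Keep only column(s) C, A (2 duplicate(s) eliminated): {(n, 17), (s, 29), (v, 19), (v, 23), (w, 17), (w, 2), (w, 20)}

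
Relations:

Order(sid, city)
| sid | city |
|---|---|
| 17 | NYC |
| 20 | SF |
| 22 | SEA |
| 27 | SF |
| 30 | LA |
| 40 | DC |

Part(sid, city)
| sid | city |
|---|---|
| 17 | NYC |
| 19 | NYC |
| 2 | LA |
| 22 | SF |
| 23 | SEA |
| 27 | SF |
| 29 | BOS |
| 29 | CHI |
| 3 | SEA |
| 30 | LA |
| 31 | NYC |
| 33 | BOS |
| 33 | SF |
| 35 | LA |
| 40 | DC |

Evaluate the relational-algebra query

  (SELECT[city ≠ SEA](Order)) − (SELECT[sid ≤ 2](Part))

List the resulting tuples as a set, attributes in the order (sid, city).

Selection city ≠ SEA: {(17, NYC), (20, SF), (27, SF), (30, LA), (40, DC)}
Selection sid ≤ 2: {(2, LA)}
Taking the difference: {(17, NYC), (20, SF), (27, SF), (30, LA), (40, DC)}

{(17, NYC), (20, SF), (27, SF), (30, LA), (40, DC)}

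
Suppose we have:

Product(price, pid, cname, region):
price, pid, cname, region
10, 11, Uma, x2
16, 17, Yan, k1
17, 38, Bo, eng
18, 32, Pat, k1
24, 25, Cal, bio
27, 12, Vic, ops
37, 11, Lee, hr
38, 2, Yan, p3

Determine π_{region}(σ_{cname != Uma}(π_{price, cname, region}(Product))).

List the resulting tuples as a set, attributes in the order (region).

Keep only column(s) price, cname, region: {(10, Uma, x2), (16, Yan, k1), (17, Bo, eng), (18, Pat, k1), (24, Cal, bio), (27, Vic, ops), (37, Lee, hr), (38, Yan, p3)}
Apply σ_{cname != Uma}; surviving tuples: {(16, Yan, k1), (17, Bo, eng), (18, Pat, k1), (24, Cal, bio), (27, Vic, ops), (37, Lee, hr), (38, Yan, p3)}
Keep only column(s) region (1 duplicate(s) eliminated): {bio, eng, hr, k1, ops, p3}

{bio, eng, hr, k1, ops, p3}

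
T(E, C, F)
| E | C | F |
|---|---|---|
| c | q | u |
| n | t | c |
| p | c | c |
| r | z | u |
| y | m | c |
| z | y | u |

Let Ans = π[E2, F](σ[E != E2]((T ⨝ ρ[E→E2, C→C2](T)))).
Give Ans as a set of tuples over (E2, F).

{(c, u), (n, c), (p, c), (r, u), (y, c), (z, u)}

ρ[E→E2, C→C2]: schema becomes (E2, C2, F); tuples unchanged.
T ⋈ ρ[E→E2, C→C2](T) (natural join on F): {(c, q, u, c, q), (c, q, u, r, z), (c, q, u, z, y), (n, t, c, n, t), (n, t, c, p, c), (n, t, c, y, m), (p, c, c, n, t), (p, c, c, p, c), (p, c, c, y, m), (r, z, u, c, q), (r, z, u, r, z), (r, z, u, z, y), (y, m, c, n, t), (y, m, c, p, c), (y, m, c, y, m), (z, y, u, c, q), (z, y, u, r, z), (z, y, u, z, y)}
Selection E != E2: {(c, q, u, r, z), (c, q, u, z, y), (n, t, c, p, c), (n, t, c, y, m), (p, c, c, n, t), (p, c, c, y, m), (r, z, u, c, q), (r, z, u, z, y), (y, m, c, n, t), (y, m, c, p, c), (z, y, u, c, q), (z, y, u, r, z)}
Keep only column(s) E2, F (6 duplicate(s) eliminated): {(c, u), (n, c), (p, c), (r, u), (y, c), (z, u)}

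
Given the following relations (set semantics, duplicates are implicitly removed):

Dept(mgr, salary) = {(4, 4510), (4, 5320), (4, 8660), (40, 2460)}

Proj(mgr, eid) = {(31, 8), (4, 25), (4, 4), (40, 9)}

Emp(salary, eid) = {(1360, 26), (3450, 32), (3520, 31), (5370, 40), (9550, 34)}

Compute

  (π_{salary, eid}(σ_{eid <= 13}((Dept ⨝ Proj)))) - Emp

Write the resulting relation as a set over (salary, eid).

Dept ⋈ Proj (natural join on mgr): {(4, 4510, 25), (4, 4510, 4), (4, 5320, 25), (4, 5320, 4), (4, 8660, 25), (4, 8660, 4), (40, 2460, 9)}
Filtering on eid <= 13 leaves {(4, 4510, 4), (4, 5320, 4), (4, 8660, 4), (40, 2460, 9)}.
π_{salary, eid} gives {(2460, 9), (4510, 4), (5320, 4), (8660, 4)}.
Difference: {(2460, 9), (4510, 4), (5320, 4), (8660, 4)} with {(1360, 26), (3450, 32), (3520, 31), (5370, 40), (9550, 34)} → {(2460, 9), (4510, 4), (5320, 4), (8660, 4)}

{(2460, 9), (4510, 4), (5320, 4), (8660, 4)}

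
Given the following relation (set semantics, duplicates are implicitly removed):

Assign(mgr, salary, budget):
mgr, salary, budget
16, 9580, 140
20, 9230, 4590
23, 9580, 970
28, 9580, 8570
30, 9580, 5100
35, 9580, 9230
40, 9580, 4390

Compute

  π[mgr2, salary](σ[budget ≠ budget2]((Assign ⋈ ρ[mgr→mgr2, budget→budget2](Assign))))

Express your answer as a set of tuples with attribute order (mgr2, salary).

ρ[mgr→mgr2, budget→budget2]: schema becomes (mgr2, salary, budget2); tuples unchanged.
Assign ⋈ ρ[mgr→mgr2, budget→budget2](Assign) (natural join on salary): {(16, 9580, 140, 16, 140), (16, 9580, 140, 23, 970), (16, 9580, 140, 28, 8570), (16, 9580, 140, 30, 5100), (16, 9580, 140, 35, 9230), (16, 9580, 140, 40, 4390), (20, 9230, 4590, 20, 4590), (23, 9580, 970, 16, 140), (23, 9580, 970, 23, 970), (23, 9580, 970, 28, 8570), (23, 9580, 970, 30, 5100), (23, 9580, 970, 35, 9230), (23, 9580, 970, 40, 4390), (28, 9580, 8570, 16, 140), (28, 9580, 8570, 23, 970), (28, 9580, 8570, 28, 8570), (28, 9580, 8570, 30, 5100), (28, 9580, 8570, 35, 9230), (28, 9580, 8570, 40, 4390), (30, 9580, 5100, 16, 140), (30, 9580, 5100, 23, 970), (30, 9580, 5100, 28, 8570), (30, 9580, 5100, 30, 5100), (30, 9580, 5100, 35, 9230), (30, 9580, 5100, 40, 4390), (35, 9580, 9230, 16, 140), (35, 9580, 9230, 23, 970), (35, 9580, 9230, 28, 8570), (35, 9580, 9230, 30, 5100), (35, 9580, 9230, 35, 9230), (35, 9580, 9230, 40, 4390), (40, 9580, 4390, 16, 140), (40, 9580, 4390, 23, 970), (40, 9580, 4390, 28, 8570), (40, 9580, 4390, 30, 5100), (40, 9580, 4390, 35, 9230), (40, 9580, 4390, 40, 4390)}
Filtering on budget ≠ budget2 leaves {(16, 9580, 140, 23, 970), (16, 9580, 140, 28, 8570), (16, 9580, 140, 30, 5100), (16, 9580, 140, 35, 9230), (16, 9580, 140, 40, 4390), (23, 9580, 970, 16, 140), (23, 9580, 970, 28, 8570), (23, 9580, 970, 30, 5100), (23, 9580, 970, 35, 9230), (23, 9580, 970, 40, 4390), (28, 9580, 8570, 16, 140), (28, 9580, 8570, 23, 970), (28, 9580, 8570, 30, 5100), (28, 9580, 8570, 35, 9230), (28, 9580, 8570, 40, 4390), (30, 9580, 5100, 16, 140), (30, 9580, 5100, 23, 970), (30, 9580, 5100, 28, 8570), (30, 9580, 5100, 35, 9230), (30, 9580, 5100, 40, 4390), (35, 9580, 9230, 16, 140), (35, 9580, 9230, 23, 970), (35, 9580, 9230, 28, 8570), (35, 9580, 9230, 30, 5100), (35, 9580, 9230, 40, 4390), (40, 9580, 4390, 16, 140), (40, 9580, 4390, 23, 970), (40, 9580, 4390, 28, 8570), (40, 9580, 4390, 30, 5100), (40, 9580, 4390, 35, 9230)}.
π[mgr2, salary]: project onto (mgr2, salary) (24 duplicate(s) eliminated) → {(16, 9580), (23, 9580), (28, 9580), (30, 9580), (35, 9580), (40, 9580)}

{(16, 9580), (23, 9580), (28, 9580), (30, 9580), (35, 9580), (40, 9580)}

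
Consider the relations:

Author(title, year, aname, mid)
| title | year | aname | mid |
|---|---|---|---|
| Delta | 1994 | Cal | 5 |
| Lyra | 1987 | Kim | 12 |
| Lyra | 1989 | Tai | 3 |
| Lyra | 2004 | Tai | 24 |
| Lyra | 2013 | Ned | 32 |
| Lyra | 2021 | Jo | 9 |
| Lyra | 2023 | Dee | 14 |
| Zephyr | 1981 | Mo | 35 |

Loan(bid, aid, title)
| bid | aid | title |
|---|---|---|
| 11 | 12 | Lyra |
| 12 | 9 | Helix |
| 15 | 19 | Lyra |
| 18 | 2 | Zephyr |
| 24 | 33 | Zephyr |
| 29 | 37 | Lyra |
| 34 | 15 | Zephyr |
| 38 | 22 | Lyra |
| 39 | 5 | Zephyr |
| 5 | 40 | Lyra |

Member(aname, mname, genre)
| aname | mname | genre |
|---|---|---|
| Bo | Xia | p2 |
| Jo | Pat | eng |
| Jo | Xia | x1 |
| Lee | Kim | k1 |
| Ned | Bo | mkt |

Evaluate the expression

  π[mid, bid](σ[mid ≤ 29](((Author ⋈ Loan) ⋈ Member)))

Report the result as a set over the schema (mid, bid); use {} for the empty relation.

Natural join on title: {(Lyra, 1987, Kim, 12, 11, 12), (Lyra, 1987, Kim, 12, 15, 19), (Lyra, 1987, Kim, 12, 29, 37), (Lyra, 1987, Kim, 12, 38, 22), (Lyra, 1987, Kim, 12, 5, 40), (Lyra, 1989, Tai, 3, 11, 12), (Lyra, 1989, Tai, 3, 15, 19), (Lyra, 1989, Tai, 3, 29, 37), (Lyra, 1989, Tai, 3, 38, 22), (Lyra, 1989, Tai, 3, 5, 40), (Lyra, 2004, Tai, 24, 11, 12), (Lyra, 2004, Tai, 24, 15, 19), (Lyra, 2004, Tai, 24, 29, 37), (Lyra, 2004, Tai, 24, 38, 22), (Lyra, 2004, Tai, 24, 5, 40), (Lyra, 2013, Ned, 32, 11, 12), (Lyra, 2013, Ned, 32, 15, 19), (Lyra, 2013, Ned, 32, 29, 37), (Lyra, 2013, Ned, 32, 38, 22), (Lyra, 2013, Ned, 32, 5, 40), (Lyra, 2021, Jo, 9, 11, 12), (Lyra, 2021, Jo, 9, 15, 19), (Lyra, 2021, Jo, 9, 29, 37), (Lyra, 2021, Jo, 9, 38, 22), (Lyra, 2021, Jo, 9, 5, 40), (Lyra, 2023, Dee, 14, 11, 12), (Lyra, 2023, Dee, 14, 15, 19), (Lyra, 2023, Dee, 14, 29, 37), (Lyra, 2023, Dee, 14, 38, 22), (Lyra, 2023, Dee, 14, 5, 40), (Zephyr, 1981, Mo, 35, 18, 2), (Zephyr, 1981, Mo, 35, 24, 33), (Zephyr, 1981, Mo, 35, 34, 15), (Zephyr, 1981, Mo, 35, 39, 5)}
Natural join on aname: {(Lyra, 2013, Ned, 32, 11, 12, Bo, mkt), (Lyra, 2013, Ned, 32, 15, 19, Bo, mkt), (Lyra, 2013, Ned, 32, 29, 37, Bo, mkt), (Lyra, 2013, Ned, 32, 38, 22, Bo, mkt), (Lyra, 2013, Ned, 32, 5, 40, Bo, mkt), (Lyra, 2021, Jo, 9, 11, 12, Pat, eng), (Lyra, 2021, Jo, 9, 11, 12, Xia, x1), (Lyra, 2021, Jo, 9, 15, 19, Pat, eng), (Lyra, 2021, Jo, 9, 15, 19, Xia, x1), (Lyra, 2021, Jo, 9, 29, 37, Pat, eng), (Lyra, 2021, Jo, 9, 29, 37, Xia, x1), (Lyra, 2021, Jo, 9, 38, 22, Pat, eng), (Lyra, 2021, Jo, 9, 38, 22, Xia, x1), (Lyra, 2021, Jo, 9, 5, 40, Pat, eng), (Lyra, 2021, Jo, 9, 5, 40, Xia, x1)}
σ[mid ≤ 29]: keep tuples satisfying mid ≤ 29 → {(Lyra, 2021, Jo, 9, 11, 12, Pat, eng), (Lyra, 2021, Jo, 9, 11, 12, Xia, x1), (Lyra, 2021, Jo, 9, 15, 19, Pat, eng), (Lyra, 2021, Jo, 9, 15, 19, Xia, x1), (Lyra, 2021, Jo, 9, 29, 37, Pat, eng), (Lyra, 2021, Jo, 9, 29, 37, Xia, x1), (Lyra, 2021, Jo, 9, 38, 22, Pat, eng), (Lyra, 2021, Jo, 9, 38, 22, Xia, x1), (Lyra, 2021, Jo, 9, 5, 40, Pat, eng), (Lyra, 2021, Jo, 9, 5, 40, Xia, x1)}
π[mid, bid]: project onto (mid, bid) (5 duplicate(s) eliminated) → {(9, 11), (9, 15), (9, 29), (9, 38), (9, 5)}

{(9, 11), (9, 15), (9, 29), (9, 38), (9, 5)}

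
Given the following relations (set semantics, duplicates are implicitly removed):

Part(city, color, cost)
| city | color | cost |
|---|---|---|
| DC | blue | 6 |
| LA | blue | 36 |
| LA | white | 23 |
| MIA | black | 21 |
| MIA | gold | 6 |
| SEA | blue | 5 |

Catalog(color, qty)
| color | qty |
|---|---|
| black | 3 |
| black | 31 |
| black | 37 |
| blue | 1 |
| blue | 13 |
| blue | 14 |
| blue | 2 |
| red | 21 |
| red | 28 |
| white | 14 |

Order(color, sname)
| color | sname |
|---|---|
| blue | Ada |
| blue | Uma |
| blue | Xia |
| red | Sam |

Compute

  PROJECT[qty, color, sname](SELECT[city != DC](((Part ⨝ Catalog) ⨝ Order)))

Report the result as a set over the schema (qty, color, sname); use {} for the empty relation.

Part ⋈ Catalog (natural join on color): {(DC, blue, 6, 1), (DC, blue, 6, 13), (DC, blue, 6, 14), (DC, blue, 6, 2), (LA, blue, 36, 1), (LA, blue, 36, 13), (LA, blue, 36, 14), (LA, blue, 36, 2), (LA, white, 23, 14), (MIA, black, 21, 3), (MIA, black, 21, 31), (MIA, black, 21, 37), (SEA, blue, 5, 1), (SEA, blue, 5, 13), (SEA, blue, 5, 14), (SEA, blue, 5, 2)}
(Part ⨝ Catalog) ⋈ Order (natural join on color): {(DC, blue, 6, 1, Ada), (DC, blue, 6, 1, Uma), (DC, blue, 6, 1, Xia), (DC, blue, 6, 13, Ada), (DC, blue, 6, 13, Uma), (DC, blue, 6, 13, Xia), (DC, blue, 6, 14, Ada), (DC, blue, 6, 14, Uma), (DC, blue, 6, 14, Xia), (DC, blue, 6, 2, Ada), (DC, blue, 6, 2, Uma), (DC, blue, 6, 2, Xia), (LA, blue, 36, 1, Ada), (LA, blue, 36, 1, Uma), (LA, blue, 36, 1, Xia), (LA, blue, 36, 13, Ada), (LA, blue, 36, 13, Uma), (LA, blue, 36, 13, Xia), (LA, blue, 36, 14, Ada), (LA, blue, 36, 14, Uma), (LA, blue, 36, 14, Xia), (LA, blue, 36, 2, Ada), (LA, blue, 36, 2, Uma), (LA, blue, 36, 2, Xia), (SEA, blue, 5, 1, Ada), (SEA, blue, 5, 1, Uma), (SEA, blue, 5, 1, Xia), (SEA, blue, 5, 13, Ada), (SEA, blue, 5, 13, Uma), (SEA, blue, 5, 13, Xia), (SEA, blue, 5, 14, Ada), (SEA, blue, 5, 14, Uma), (SEA, blue, 5, 14, Xia), (SEA, blue, 5, 2, Ada), (SEA, blue, 5, 2, Uma), (SEA, blue, 5, 2, Xia)}
Filtering on city != DC leaves {(LA, blue, 36, 1, Ada), (LA, blue, 36, 1, Uma), (LA, blue, 36, 1, Xia), (LA, blue, 36, 13, Ada), (LA, blue, 36, 13, Uma), (LA, blue, 36, 13, Xia), (LA, blue, 36, 14, Ada), (LA, blue, 36, 14, Uma), (LA, blue, 36, 14, Xia), (LA, blue, 36, 2, Ada), (LA, blue, 36, 2, Uma), (LA, blue, 36, 2, Xia), (SEA, blue, 5, 1, Ada), (SEA, blue, 5, 1, Uma), (SEA, blue, 5, 1, Xia), (SEA, blue, 5, 13, Ada), (SEA, blue, 5, 13, Uma), (SEA, blue, 5, 13, Xia), (SEA, blue, 5, 14, Ada), (SEA, blue, 5, 14, Uma), (SEA, blue, 5, 14, Xia), (SEA, blue, 5, 2, Ada), (SEA, blue, 5, 2, Uma), (SEA, blue, 5, 2, Xia)}.
Projecting to qty, color, sname (12 duplicate(s) eliminated): {(1, blue, Ada), (1, blue, Uma), (1, blue, Xia), (13, blue, Ada), (13, blue, Uma), (13, blue, Xia), (14, blue, Ada), (14, blue, Uma), (14, blue, Xia), (2, blue, Ada), (2, blue, Uma), (2, blue, Xia)}

{(1, blue, Ada), (1, blue, Uma), (1, blue, Xia), (13, blue, Ada), (13, blue, Uma), (13, blue, Xia), (14, blue, Ada), (14, blue, Uma), (14, blue, Xia), (2, blue, Ada), (2, blue, Uma), (2, blue, Xia)}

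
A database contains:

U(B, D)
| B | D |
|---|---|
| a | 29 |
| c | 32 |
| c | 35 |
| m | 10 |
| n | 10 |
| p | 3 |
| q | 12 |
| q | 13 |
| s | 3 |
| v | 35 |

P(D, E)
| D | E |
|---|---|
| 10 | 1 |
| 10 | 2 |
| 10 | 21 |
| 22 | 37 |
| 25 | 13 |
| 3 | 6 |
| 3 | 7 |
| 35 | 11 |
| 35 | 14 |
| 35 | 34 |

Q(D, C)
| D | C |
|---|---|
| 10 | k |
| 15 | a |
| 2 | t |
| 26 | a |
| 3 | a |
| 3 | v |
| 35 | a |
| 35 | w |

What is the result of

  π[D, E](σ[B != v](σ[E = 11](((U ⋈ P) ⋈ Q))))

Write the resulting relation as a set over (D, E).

{(35, 11)}

Natural join on D: {(c, 35, 11), (c, 35, 14), (c, 35, 34), (m, 10, 1), (m, 10, 2), (m, 10, 21), (n, 10, 1), (n, 10, 2), (n, 10, 21), (p, 3, 6), (p, 3, 7), (s, 3, 6), (s, 3, 7), (v, 35, 11), (v, 35, 14), (v, 35, 34)}
Natural join on D: {(c, 35, 11, a), (c, 35, 11, w), (c, 35, 14, a), (c, 35, 14, w), (c, 35, 34, a), (c, 35, 34, w), (m, 10, 1, k), (m, 10, 2, k), (m, 10, 21, k), (n, 10, 1, k), (n, 10, 2, k), (n, 10, 21, k), (p, 3, 6, a), (p, 3, 6, v), (p, 3, 7, a), (p, 3, 7, v), (s, 3, 6, a), (s, 3, 6, v), (s, 3, 7, a), (s, 3, 7, v), (v, 35, 11, a), (v, 35, 11, w), (v, 35, 14, a), (v, 35, 14, w), (v, 35, 34, a), (v, 35, 34, w)}
σ[E = 11]: keep tuples satisfying E = 11 → {(c, 35, 11, a), (c, 35, 11, w), (v, 35, 11, a), (v, 35, 11, w)}
σ[B != v]: keep tuples satisfying B != v → {(c, 35, 11, a), (c, 35, 11, w)}
π_{D, E} gives {(35, 11)} (1 duplicate(s) eliminated).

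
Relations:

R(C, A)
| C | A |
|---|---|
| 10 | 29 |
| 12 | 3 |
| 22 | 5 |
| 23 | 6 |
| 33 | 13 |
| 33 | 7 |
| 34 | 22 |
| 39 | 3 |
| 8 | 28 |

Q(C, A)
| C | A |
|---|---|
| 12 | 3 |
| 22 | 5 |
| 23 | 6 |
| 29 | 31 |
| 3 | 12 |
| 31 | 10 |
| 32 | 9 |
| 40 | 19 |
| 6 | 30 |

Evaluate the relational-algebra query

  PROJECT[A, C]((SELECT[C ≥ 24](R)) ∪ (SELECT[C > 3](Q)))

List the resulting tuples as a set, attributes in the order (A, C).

{(10, 31), (13, 33), (19, 40), (22, 34), (3, 12), (3, 39), (30, 6), (31, 29), (5, 22), (6, 23), (7, 33), (9, 32)}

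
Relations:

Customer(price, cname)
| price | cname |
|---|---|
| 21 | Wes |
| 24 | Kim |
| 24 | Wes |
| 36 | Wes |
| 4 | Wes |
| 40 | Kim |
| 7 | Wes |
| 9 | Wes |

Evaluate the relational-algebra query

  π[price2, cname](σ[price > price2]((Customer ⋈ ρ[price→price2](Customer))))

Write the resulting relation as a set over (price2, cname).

{(21, Wes), (24, Kim), (24, Wes), (4, Wes), (7, Wes), (9, Wes)}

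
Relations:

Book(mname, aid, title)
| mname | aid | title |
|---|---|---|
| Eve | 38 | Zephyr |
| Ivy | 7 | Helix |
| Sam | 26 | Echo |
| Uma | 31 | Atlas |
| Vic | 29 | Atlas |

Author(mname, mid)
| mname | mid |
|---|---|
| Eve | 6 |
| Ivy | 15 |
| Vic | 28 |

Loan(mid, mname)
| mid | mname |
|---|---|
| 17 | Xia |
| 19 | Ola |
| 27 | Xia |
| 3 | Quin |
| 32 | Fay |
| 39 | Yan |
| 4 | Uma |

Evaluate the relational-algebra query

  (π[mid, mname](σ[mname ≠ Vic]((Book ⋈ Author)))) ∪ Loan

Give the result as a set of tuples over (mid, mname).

Joining Book and Author on mname yields {(Eve, 38, Zephyr, 6), (Ivy, 7, Helix, 15), (Vic, 29, Atlas, 28)}.
σ[mname ≠ Vic]: keep tuples satisfying mname ≠ Vic → {(Eve, 38, Zephyr, 6), (Ivy, 7, Helix, 15)}
π[mid, mname]: project onto (mid, mname) → {(15, Ivy), (6, Eve)}
Union: {(15, Ivy), (6, Eve)} with {(17, Xia), (19, Ola), (27, Xia), (3, Quin), (32, Fay), (39, Yan), (4, Uma)} → {(15, Ivy), (17, Xia), (19, Ola), (27, Xia), (3, Quin), (32, Fay), (39, Yan), (4, Uma), (6, Eve)}

{(15, Ivy), (17, Xia), (19, Ola), (27, Xia), (3, Quin), (32, Fay), (39, Yan), (4, Uma), (6, Eve)}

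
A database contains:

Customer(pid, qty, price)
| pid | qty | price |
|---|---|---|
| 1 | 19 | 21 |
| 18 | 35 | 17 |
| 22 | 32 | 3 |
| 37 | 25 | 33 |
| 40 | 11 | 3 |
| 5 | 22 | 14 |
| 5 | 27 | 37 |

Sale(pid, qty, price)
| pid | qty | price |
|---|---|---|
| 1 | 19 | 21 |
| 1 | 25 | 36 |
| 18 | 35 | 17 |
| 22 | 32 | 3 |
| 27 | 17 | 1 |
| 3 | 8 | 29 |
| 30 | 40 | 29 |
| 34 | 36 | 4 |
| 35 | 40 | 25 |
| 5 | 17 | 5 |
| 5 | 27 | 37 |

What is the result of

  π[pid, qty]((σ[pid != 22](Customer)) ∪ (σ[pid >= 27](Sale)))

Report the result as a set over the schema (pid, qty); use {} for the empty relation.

{(1, 19), (18, 35), (27, 17), (30, 40), (34, 36), (35, 40), (37, 25), (40, 11), (5, 22), (5, 27)}

Selection pid != 22: {(1, 19, 21), (18, 35, 17), (37, 25, 33), (40, 11, 3), (5, 22, 14), (5, 27, 37)}
Selection pid >= 27: {(27, 17, 1), (30, 40, 29), (34, 36, 4), (35, 40, 25)}
Set union of the two operands is {(1, 19, 21), (18, 35, 17), (27, 17, 1), (30, 40, 29), (34, 36, 4), (35, 40, 25), (37, 25, 33), (40, 11, 3), (5, 22, 14), (5, 27, 37)}.
π_{pid, qty} gives {(1, 19), (18, 35), (27, 17), (30, 40), (34, 36), (35, 40), (37, 25), (40, 11), (5, 22), (5, 27)}.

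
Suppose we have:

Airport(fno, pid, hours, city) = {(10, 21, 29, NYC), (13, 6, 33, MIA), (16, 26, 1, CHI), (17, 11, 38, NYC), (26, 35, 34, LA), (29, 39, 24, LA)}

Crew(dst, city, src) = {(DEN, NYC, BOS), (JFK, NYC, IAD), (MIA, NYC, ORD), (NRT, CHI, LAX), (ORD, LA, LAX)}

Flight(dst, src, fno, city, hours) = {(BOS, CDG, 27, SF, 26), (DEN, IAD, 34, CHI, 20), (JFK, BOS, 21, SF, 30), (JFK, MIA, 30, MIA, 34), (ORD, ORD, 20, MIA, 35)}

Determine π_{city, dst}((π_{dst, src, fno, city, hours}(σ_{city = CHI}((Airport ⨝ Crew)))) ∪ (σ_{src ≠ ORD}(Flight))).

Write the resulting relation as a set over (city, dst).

Airport ⋈ Crew (natural join on city): {(10, 21, 29, NYC, DEN, BOS), (10, 21, 29, NYC, JFK, IAD), (10, 21, 29, NYC, MIA, ORD), (16, 26, 1, CHI, NRT, LAX), (17, 11, 38, NYC, DEN, BOS), (17, 11, 38, NYC, JFK, IAD), (17, 11, 38, NYC, MIA, ORD), (26, 35, 34, LA, ORD, LAX), (29, 39, 24, LA, ORD, LAX)}
Apply σ_{city = CHI}; surviving tuples: {(16, 26, 1, CHI, NRT, LAX)}
π_{dst, src, fno, city, hours} gives {(NRT, LAX, 16, CHI, 1)}.
Apply σ_{src ≠ ORD}; surviving tuples: {(BOS, CDG, 27, SF, 26), (DEN, IAD, 34, CHI, 20), (JFK, BOS, 21, SF, 30), (JFK, MIA, 30, MIA, 34)}
Union: {(NRT, LAX, 16, CHI, 1)} with {(BOS, CDG, 27, SF, 26), (DEN, IAD, 34, CHI, 20), (JFK, BOS, 21, SF, 30), (JFK, MIA, 30, MIA, 34)} → {(BOS, CDG, 27, SF, 26), (DEN, IAD, 34, CHI, 20), (JFK, BOS, 21, SF, 30), (JFK, MIA, 30, MIA, 34), (NRT, LAX, 16, CHI, 1)}
π_{city, dst} gives {(CHI, DEN), (CHI, NRT), (MIA, JFK), (SF, BOS), (SF, JFK)}.

{(CHI, DEN), (CHI, NRT), (MIA, JFK), (SF, BOS), (SF, JFK)}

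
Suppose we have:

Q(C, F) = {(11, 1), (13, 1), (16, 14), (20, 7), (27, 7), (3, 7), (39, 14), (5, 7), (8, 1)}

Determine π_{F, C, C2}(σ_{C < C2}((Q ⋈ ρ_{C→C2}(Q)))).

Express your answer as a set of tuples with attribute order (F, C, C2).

ρ[C→C2]: schema becomes (C2, F); tuples unchanged.
Q ⋈ ρ_{C→C2}(Q) (natural join on F): {(11, 1, 11), (11, 1, 13), (11, 1, 8), (13, 1, 11), (13, 1, 13), (13, 1, 8), (16, 14, 16), (16, 14, 39), (20, 7, 20), (20, 7, 27), (20, 7, 3), (20, 7, 5), (27, 7, 20), (27, 7, 27), (27, 7, 3), (27, 7, 5), (3, 7, 20), (3, 7, 27), (3, 7, 3), (3, 7, 5), (39, 14, 16), (39, 14, 39), (5, 7, 20), (5, 7, 27), (5, 7, 3), (5, 7, 5), (8, 1, 11), (8, 1, 13), (8, 1, 8)}
Selection C < C2: {(11, 1, 13), (16, 14, 39), (20, 7, 27), (3, 7, 20), (3, 7, 27), (3, 7, 5), (5, 7, 20), (5, 7, 27), (8, 1, 11), (8, 1, 13)}
Keep only column(s) F, C, C2: {(1, 11, 13), (1, 8, 11), (1, 8, 13), (14, 16, 39), (7, 20, 27), (7, 3, 20), (7, 3, 27), (7, 3, 5), (7, 5, 20), (7, 5, 27)}

{(1, 11, 13), (1, 8, 11), (1, 8, 13), (14, 16, 39), (7, 20, 27), (7, 3, 20), (7, 3, 27), (7, 3, 5), (7, 5, 20), (7, 5, 27)}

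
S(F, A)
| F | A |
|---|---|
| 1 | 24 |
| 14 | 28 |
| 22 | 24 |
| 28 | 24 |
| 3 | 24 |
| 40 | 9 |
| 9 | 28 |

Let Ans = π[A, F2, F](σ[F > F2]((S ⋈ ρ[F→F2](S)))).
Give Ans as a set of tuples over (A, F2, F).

ρ[F→F2]: schema becomes (F2, A); tuples unchanged.
Natural join on A: {(1, 24, 1), (1, 24, 22), (1, 24, 28), (1, 24, 3), (14, 28, 14), (14, 28, 9), (22, 24, 1), (22, 24, 22), (22, 24, 28), (22, 24, 3), (28, 24, 1), (28, 24, 22), (28, 24, 28), (28, 24, 3), (3, 24, 1), (3, 24, 22), (3, 24, 28), (3, 24, 3), (40, 9, 40), (9, 28, 14), (9, 28, 9)}
Apply σ_{F > F2}; surviving tuples: {(14, 28, 9), (22, 24, 1), (22, 24, 3), (28, 24, 1), (28, 24, 22), (28, 24, 3), (3, 24, 1)}
π_{A, F2, F} gives {(24, 1, 22), (24, 1, 28), (24, 1, 3), (24, 22, 28), (24, 3, 22), (24, 3, 28), (28, 9, 14)}.

{(24, 1, 22), (24, 1, 28), (24, 1, 3), (24, 22, 28), (24, 3, 22), (24, 3, 28), (28, 9, 14)}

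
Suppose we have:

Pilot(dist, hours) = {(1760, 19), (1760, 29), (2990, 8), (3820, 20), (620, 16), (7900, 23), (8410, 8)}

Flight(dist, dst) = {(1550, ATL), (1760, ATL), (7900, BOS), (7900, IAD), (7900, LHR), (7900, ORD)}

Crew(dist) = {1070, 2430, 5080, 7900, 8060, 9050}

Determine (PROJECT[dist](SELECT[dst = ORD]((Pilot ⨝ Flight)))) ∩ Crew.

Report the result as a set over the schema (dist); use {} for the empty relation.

Pilot ⋈ Flight (natural join on dist): {(1760, 19, ATL), (1760, 29, ATL), (7900, 23, BOS), (7900, 23, IAD), (7900, 23, LHR), (7900, 23, ORD)}
σ[dst = ORD]: keep tuples satisfying dst = ORD → {(7900, 23, ORD)}
π_{dist} gives {7900}.
Set intersection of the two operands is {7900}.

{7900}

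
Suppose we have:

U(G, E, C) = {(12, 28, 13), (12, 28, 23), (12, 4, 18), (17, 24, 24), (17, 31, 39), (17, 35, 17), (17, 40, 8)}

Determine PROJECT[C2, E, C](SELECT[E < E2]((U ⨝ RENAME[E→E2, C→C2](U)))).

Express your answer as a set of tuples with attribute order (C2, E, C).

{(13, 4, 18), (17, 24, 24), (17, 31, 39), (23, 4, 18), (39, 24, 24), (8, 24, 24), (8, 31, 39), (8, 35, 17)}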